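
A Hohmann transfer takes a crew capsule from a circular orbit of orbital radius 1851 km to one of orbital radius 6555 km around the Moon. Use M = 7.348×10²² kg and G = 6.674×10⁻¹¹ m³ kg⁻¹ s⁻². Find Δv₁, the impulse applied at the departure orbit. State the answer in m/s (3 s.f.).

μ = GM = 6.674×10⁻¹¹ × 7.348×10²² = 4.904×10¹² m³/s².
r₁ = 1851 km = 1.851×10⁶ m.
r₂ = 6555 km = 6.555×10⁶ m.
Transfer ellipse a_t = (r₁ + r₂)/2 = 4.203×10⁶ m.
At r₁: circular v_c1 = √(μ/r₁) = 1628 m/s; transfer-perilune v_p = √[μ(2/r₁ − 1/a_t)] = 2033 m/s.
Δv₁ = v_p − v_c1 = 405.0 m/s.

Δv ≈ 405 m/s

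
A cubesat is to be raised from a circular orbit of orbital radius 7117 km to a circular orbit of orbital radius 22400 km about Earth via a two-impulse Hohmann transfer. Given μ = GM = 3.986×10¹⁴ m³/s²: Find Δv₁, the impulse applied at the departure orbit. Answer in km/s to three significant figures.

r₁ = 7117 km = 7.117×10⁶ m.
r₂ = 22400 km = 2.240×10⁷ m.
Transfer ellipse a_t = (r₁ + r₂)/2 = 1.476×10⁷ m.
At r₁: circular v_c1 = √(μ/r₁) = 7484 m/s; transfer-perigee v_p = √[μ(2/r₁ − 1/a_t)] = 9220 m/s.
Δv₁ = v_p − v_c1 = 1736 m/s.
= 1.736 km/s.

Δv ≈ 1.74 km/s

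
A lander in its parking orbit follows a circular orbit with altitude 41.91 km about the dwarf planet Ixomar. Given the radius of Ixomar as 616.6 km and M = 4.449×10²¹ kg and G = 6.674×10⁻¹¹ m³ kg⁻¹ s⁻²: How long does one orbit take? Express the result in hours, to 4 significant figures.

μ = GM = 6.674×10⁻¹¹ × 4.449×10²¹ = 2.969×10¹¹ m³/s².
r = 616.6 + 41.91 = 658.51 km = 6.5851×10⁵ m.
Kepler's third law: T = 2π√(r³/μ) = 2π√((6.585×10⁵)³ / 2.969×10¹¹).
r³/μ = 9.617×10⁵ s², so T = 2π × 9.807×10² = 6.162×10³ s.
Converting: 6.162×10³ s ÷ 3600 = 1.712 hours.

T ≈ 1.712 hours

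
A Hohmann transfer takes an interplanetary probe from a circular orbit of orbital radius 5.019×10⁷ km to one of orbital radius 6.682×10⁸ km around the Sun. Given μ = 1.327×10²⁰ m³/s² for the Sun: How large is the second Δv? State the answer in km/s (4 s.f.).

r₁ = 5.019×10⁷ km = 5.019×10¹⁰ m.
r₂ = 6.682×10⁸ km = 6.682×10¹¹ m.
Transfer ellipse a_t = (r₁ + r₂)/2 = 3.592×10¹¹ m.
At r₁: circular v_c1 = √(μ/r₁) = 51420 m/s; transfer-perihelion v_p = √[μ(2/r₁ − 1/a_t)] = 70130 m/s.
At r₂: circular v_c2 = √(μ/r₂) = 14090 m/s; transfer-aphelion v_a = √[μ(2/r₂ − 1/a_t)] = 5268 m/s.
Δv₂ = v_c2 − v_a = 8825 m/s.
= 8.825 km/s.

Δv ≈ 8.825 km/s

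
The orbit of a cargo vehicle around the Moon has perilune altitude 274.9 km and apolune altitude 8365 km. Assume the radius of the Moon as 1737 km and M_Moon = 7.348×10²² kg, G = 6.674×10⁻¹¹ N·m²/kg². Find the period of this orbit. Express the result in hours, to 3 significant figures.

T ≈ 11.7 hours

μ = GM = 6.674×10⁻¹¹ × 7.348×10²² = 4.904×10¹² m³/s².
r_p = 1737 + 274.9 = 2011.9 km = 2.0119×10⁶ m.
r_a = 1737 + 8365 = 10102 km = 1.0102×10⁷ m.
Semi-major axis a = (r_p + r_a)/2 = (2011.9 + 10102)/2 = 6056.9 km = 6.057×10⁶ m.
By Kepler's third law T = 2π√(a³/μ) = 2π × 6.731×10³ = 4.229×10⁴ s.
= 11.75 hours.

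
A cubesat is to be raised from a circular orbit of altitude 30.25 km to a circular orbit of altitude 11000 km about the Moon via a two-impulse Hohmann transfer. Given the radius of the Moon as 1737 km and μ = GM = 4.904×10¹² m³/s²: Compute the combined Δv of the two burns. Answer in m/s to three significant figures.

Δv_total ≈ 856 m/s

r₁ = 1737 + 30.25 = 1767.2 km = 1.7672×10⁶ m.
r₂ = 1737 + 11000 = 12737 km = 1.2737×10⁷ m.
Transfer ellipse a_t = (r₁ + r₂)/2 = 7.252×10⁶ m.
At r₁: circular v_c1 = √(μ/r₁) = 1666 m/s; transfer-perilune v_p = √[μ(2/r₁ − 1/a_t)] = 2208 m/s.
Δv₁ = v_p − v_c1 = 541.8 m/s.
At r₂: circular v_c2 = √(μ/r₂) = 620.5 m/s; transfer-apolune v_a = √[μ(2/r₂ − 1/a_t)] = 306.3 m/s.
Δv₂ = v_c2 − v_a = 314.2 m/s.
Total Δv = Δv₁ + Δv₂ = 856.0 m/s.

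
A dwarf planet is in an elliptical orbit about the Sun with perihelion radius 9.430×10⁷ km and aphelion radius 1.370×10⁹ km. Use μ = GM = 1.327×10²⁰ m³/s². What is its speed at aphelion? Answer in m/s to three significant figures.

Semi-major axis a = (r_p + r_a)/2 = 7.3215×10⁸ km = 7.322×10¹¹ m.
Vis-viva: v² = μ(2/r − 1/a) = 1.327×10²⁰ × (1.460×10⁻¹² − 1.366×10⁻¹²) = 1.248×10⁷ m²/s².
v = 3532 m/s.

v ≈ 3530 m/s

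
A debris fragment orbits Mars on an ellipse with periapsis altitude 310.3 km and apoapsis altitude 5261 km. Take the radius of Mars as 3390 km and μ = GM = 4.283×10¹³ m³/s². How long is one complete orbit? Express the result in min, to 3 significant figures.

r_p = 3390 + 310.3 = 3700.3 km = 3.7003×10⁶ m.
r_a = 3390 + 5261 = 8651.0 km = 8.6510×10⁶ m.
Semi-major axis a = (r_p + r_a)/2 = (3700.3 + 8651.0)/2 = 6175.6 km = 6.176×10⁶ m.
By Kepler's third law T = 2π√(a³/μ) = 2π × 2.345×10³ = 1.473×10⁴ s.
= 245.6 min.

T ≈ 246 min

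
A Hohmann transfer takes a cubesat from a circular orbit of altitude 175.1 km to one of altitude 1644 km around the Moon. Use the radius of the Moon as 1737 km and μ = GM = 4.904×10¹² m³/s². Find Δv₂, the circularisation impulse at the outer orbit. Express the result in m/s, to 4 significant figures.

r₁ = 1737 + 175.1 = 1912.1 km = 1.9121×10⁶ m.
r₂ = 1737 + 1644 = 3381.0 km = 3.3810×10⁶ m.
Transfer ellipse a_t = (r₁ + r₂)/2 = 2.647×10⁶ m.
At r₁: circular v_c1 = √(μ/r₁) = 1601 m/s; transfer-perilune v_p = √[μ(2/r₁ − 1/a_t)] = 1810 m/s.
At r₂: circular v_c2 = √(μ/r₂) = 1204 m/s; transfer-apolune v_a = √[μ(2/r₂ − 1/a_t)] = 1024 m/s.
Δv₂ = v_c2 − v_a = 180.7 m/s.

Δv ≈ 180.7 m/s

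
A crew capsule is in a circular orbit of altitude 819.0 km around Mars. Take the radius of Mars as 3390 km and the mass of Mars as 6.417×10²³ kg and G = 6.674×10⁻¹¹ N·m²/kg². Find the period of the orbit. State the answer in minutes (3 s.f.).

T ≈ 138 minutes

μ = GM = 6.674×10⁻¹¹ × 6.417×10²³ = 4.283×10¹³ m³/s².
r = 3390 + 819.0 = 4209.0 km = 4.2090×10⁶ m.
Kepler's third law: T = 2π√(r³/μ) = 2π√((4.209×10⁶)³ / 4.283×10¹³).
r³/μ = 1.741×10⁶ s², so T = 2π × 1.319×10³ = 8.291×10³ s.
Converting: 8.291×10³ s ÷ 60.00 = 138.2 minutes.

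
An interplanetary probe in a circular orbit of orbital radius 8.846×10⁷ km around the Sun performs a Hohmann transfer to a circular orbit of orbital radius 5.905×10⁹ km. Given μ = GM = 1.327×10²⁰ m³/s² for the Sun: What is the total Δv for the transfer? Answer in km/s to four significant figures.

Δv_total ≈ 19.56 km/s

r₁ = 8.846×10⁷ km = 8.846×10¹⁰ m.
r₂ = 5.905×10⁹ km = 5.905×10¹² m.
Transfer ellipse a_t = (r₁ + r₂)/2 = 2.997×10¹² m.
At r₁: circular v_c1 = √(μ/r₁) = 38730 m/s; transfer-perihelion v_p = √[μ(2/r₁ − 1/a_t)] = 54370 m/s.
Δv₁ = v_p − v_c1 = 15640 m/s.
At r₂: circular v_c2 = √(μ/r₂) = 4741 m/s; transfer-aphelion v_a = √[μ(2/r₂ − 1/a_t)] = 814.5 m/s.
Δv₂ = v_c2 − v_a = 3926 m/s.
Total Δv = Δv₁ + Δv₂ = 19560 m/s = 19.56 km/s.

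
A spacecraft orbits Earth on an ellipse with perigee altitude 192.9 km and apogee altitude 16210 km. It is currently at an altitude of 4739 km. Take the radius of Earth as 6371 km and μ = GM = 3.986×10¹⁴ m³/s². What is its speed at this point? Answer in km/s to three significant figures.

r_p = 6371 + 192.9 = 6563.9 km = 6.5639×10⁶ m.
r_a = 6371 + 16210 = 22581 km = 2.2581×10⁷ m.
r = 6371 + 4739 = 11110 km = 1.111×10⁷ m.
Semi-major axis a = (r_p + r_a)/2 = 14572 km = 1.457×10⁷ m.
Vis-viva: v² = μ(2/r − 1/a) = 3.986×10¹⁴ × (1.800×10⁻⁷ − 6.862×10⁻⁸) = 4.440×10⁷ m²/s².
v = 6663 m/s = 6.663 km/s.

v ≈ 6.66 km/s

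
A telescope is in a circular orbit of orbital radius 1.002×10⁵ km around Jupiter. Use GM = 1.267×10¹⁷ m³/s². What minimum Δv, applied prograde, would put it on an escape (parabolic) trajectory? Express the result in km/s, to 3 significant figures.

Δv ≈ 14.7 km/s

r = 1.002×10⁵ km = 1.002×10⁸ m.
Circular speed v_c = √(μ/r) = 35560 m/s.
Escape speed v_esc = √(2μ/r) = √2 × v_c = 50290 m/s.
Δv = v_esc − v_c = 14730 m/s = 14.73 km/s.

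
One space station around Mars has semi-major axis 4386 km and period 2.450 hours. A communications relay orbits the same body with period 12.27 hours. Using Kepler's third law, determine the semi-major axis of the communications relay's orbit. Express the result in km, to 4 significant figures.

Kepler's third law: a³ ∝ T², so a₂ = a₁ (T₂/T₁)^(2/3).
T₂/T₁ = 5.008, (T₂/T₁)^(2/3) = 2.927.
a₂ = 4386 × 2.927 = 12840 km.

a₂ ≈ 12840 km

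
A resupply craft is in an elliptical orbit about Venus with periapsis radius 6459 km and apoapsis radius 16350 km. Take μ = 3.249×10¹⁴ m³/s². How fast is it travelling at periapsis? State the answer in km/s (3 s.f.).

v ≈ 8.49 km/s

Semi-major axis a = (r_p + r_a)/2 = 11404 km = 1.140×10⁷ m.
Vis-viva: v² = μ(2/r − 1/a) = 3.249×10¹⁴ × (3.096×10⁻⁷ − 8.768×10⁻⁸) = 7.212×10⁷ m²/s².
v = 8492 m/s = 8.492 km/s.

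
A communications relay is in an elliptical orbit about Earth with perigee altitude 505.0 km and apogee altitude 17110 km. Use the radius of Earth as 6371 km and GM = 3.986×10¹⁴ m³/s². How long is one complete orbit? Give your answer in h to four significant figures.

r_p = 6371 + 505.0 = 6876.0 km = 6.8760×10⁶ m.
r_a = 6371 + 17110 = 23481 km = 2.3481×10⁷ m.
Semi-major axis a = (r_p + r_a)/2 = (6876.0 + 23481)/2 = 15178 km = 1.518×10⁷ m.
By Kepler's third law T = 2π√(a³/μ) = 2π × 2.962×10³ = 1.861×10⁴ s.
= 5.170 h.

T ≈ 5.170 h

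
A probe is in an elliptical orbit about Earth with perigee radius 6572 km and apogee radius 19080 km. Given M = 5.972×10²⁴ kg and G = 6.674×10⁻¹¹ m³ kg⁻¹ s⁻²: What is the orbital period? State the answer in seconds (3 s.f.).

μ = GM = 6.674×10⁻¹¹ × 5.972×10²⁴ = 3.986×10¹⁴ m³/s².
Semi-major axis a = (r_p + r_a)/2 = (6572.0 + 19080)/2 = 12826 km = 1.283×10⁷ m.
By Kepler's third law T = 2π√(a³/μ) = 2π × 2.301×10³ = 1.446×10⁴ s.

T ≈ 14500 seconds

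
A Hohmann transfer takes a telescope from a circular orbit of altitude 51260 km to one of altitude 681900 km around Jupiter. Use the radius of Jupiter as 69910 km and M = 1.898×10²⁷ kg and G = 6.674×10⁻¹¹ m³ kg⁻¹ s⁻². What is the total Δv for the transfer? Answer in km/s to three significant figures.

μ = GM = 6.674×10⁻¹¹ × 1.898×10²⁷ = 1.267×10¹⁷ m³/s².
r₁ = 69910 + 51260 = 121170 km = 1.2117×10⁸ m.
r₂ = 69910 + 681900 = 751810 km = 7.5181×10⁸ m.
Transfer ellipse a_t = (r₁ + r₂)/2 = 4.365×10⁸ m.
At r₁: circular v_c1 = √(μ/r₁) = 32330 m/s; transfer-perijove v_p = √[μ(2/r₁ − 1/a_t)] = 42430 m/s.
Δv₁ = v_p − v_c1 = 10100 m/s.
At r₂: circular v_c2 = √(μ/r₂) = 12980 m/s; transfer-apojove v_a = √[μ(2/r₂ − 1/a_t)] = 6839 m/s.
Δv₂ = v_c2 − v_a = 6141 m/s.
Total Δv = Δv₁ + Δv₂ = 16240 m/s = 16.24 km/s.

Δv_total ≈ 16.2 km/s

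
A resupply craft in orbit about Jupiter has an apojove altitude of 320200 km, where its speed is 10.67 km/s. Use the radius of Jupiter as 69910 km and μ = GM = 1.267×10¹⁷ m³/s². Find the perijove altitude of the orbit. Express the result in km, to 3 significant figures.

r_a = 69910 + 320200 = 3.9011×10⁵ km = 3.901×10⁸ m.
Specific energy ε = v²/2 − μ/r = -2.679×10⁸ J/kg, so a = −μ/(2ε) = 2.365×10⁸ m.
The apsides satisfy r_p + r_a = 2a, so the perijove radius is 2a − r_a = 8.291×10⁷ m = 82906 km.
Perijove altitude = 82906 − 69910 = 12996 km.

perijove altitude ≈ 13000 km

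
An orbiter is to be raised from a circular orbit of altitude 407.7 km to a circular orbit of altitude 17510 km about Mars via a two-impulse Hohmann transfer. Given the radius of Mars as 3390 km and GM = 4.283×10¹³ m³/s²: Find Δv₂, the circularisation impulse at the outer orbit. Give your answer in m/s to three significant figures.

Δv ≈ 638 m/s

r₁ = 3390 + 407.7 = 3797.7 km = 3.7977×10⁶ m.
r₂ = 3390 + 17510 = 20900 km = 2.0900×10⁷ m.
Transfer ellipse a_t = (r₁ + r₂)/2 = 1.235×10⁷ m.
At r₁: circular v_c1 = √(μ/r₁) = 3358 m/s; transfer-periapsis v_p = √[μ(2/r₁ − 1/a_t)] = 4369 m/s.
At r₂: circular v_c2 = √(μ/r₂) = 1432 m/s; transfer-apoapsis v_a = √[μ(2/r₂ − 1/a_t)] = 793.9 m/s.
Δv₂ = v_c2 − v_a = 637.7 m/s.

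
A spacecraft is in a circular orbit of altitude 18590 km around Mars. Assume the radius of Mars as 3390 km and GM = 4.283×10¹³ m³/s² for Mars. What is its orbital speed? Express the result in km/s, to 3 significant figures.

v ≈ 1.40 km/s

r = 3390 + 18590 = 21980 km = 2.1980×10⁷ m.
For a circular orbit v = √(μ/r) = √(4.283×10¹³ / 2.198×10⁷) = √(1.949×10⁶) = 1396 m/s.
That is 1.396 km/s.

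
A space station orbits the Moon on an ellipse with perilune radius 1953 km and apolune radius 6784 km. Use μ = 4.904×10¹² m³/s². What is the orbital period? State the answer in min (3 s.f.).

T ≈ 432 min

Semi-major axis a = (r_p + r_a)/2 = (1953.0 + 6784.0)/2 = 4368.5 km = 4.368×10⁶ m.
By Kepler's third law T = 2π√(a³/μ) = 2π × 4.123×10³ = 2.591×10⁴ s.
= 431.8 min.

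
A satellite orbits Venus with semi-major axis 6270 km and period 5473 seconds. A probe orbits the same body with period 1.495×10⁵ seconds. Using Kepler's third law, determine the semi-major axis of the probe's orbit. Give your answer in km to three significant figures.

Kepler's third law: a³ ∝ T², so a₂ = a₁ (T₂/T₁)^(2/3).
T₂/T₁ = 27.32, (T₂/T₁)^(2/3) = 9.070.
a₂ = 6270 × 9.070 = 56870 km.

a₂ ≈ 56900 km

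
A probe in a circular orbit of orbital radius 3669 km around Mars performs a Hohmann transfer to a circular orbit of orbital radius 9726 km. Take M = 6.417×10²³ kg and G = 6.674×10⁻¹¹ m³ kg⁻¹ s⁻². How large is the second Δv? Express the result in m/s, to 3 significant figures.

Δv ≈ 545 m/s

μ = GM = 6.674×10⁻¹¹ × 6.417×10²³ = 4.283×10¹³ m³/s².
r₁ = 3669 km = 3.669×10⁶ m.
r₂ = 9726 km = 9.726×10⁶ m.
Transfer ellipse a_t = (r₁ + r₂)/2 = 6.698×10⁶ m.
At r₁: circular v_c1 = √(μ/r₁) = 3417 m/s; transfer-periapsis v_p = √[μ(2/r₁ − 1/a_t)] = 4117 m/s.
At r₂: circular v_c2 = √(μ/r₂) = 2098 m/s; transfer-apoapsis v_a = √[μ(2/r₂ − 1/a_t)] = 1553 m/s.
Δv₂ = v_c2 − v_a = 545.3 m/s.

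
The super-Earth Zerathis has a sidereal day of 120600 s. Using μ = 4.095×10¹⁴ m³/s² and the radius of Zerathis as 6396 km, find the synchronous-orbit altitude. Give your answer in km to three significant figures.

A synchronous orbit has period T, so by Kepler's third law a = (μT²/4π²)^(1/3).
μT²/4π² = 4.095×10¹⁴ × (1.206×10⁵)² / 39.48 = 1.509×10²³ m³.
a = 5.323×10⁷ m = 53235 km.
Altitude h = a − R = 53235 − 6396 = 46839 km.

h_sync ≈ 46800 km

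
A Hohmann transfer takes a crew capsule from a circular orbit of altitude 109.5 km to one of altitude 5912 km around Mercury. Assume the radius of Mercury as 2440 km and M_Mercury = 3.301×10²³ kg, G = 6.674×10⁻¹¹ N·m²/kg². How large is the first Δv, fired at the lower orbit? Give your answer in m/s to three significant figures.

μ = GM = 6.674×10⁻¹¹ × 3.301×10²³ = 2.203×10¹³ m³/s².
r₁ = 2440 + 109.5 = 2549.5 km = 2.5495×10⁶ m.
r₂ = 2440 + 5912 = 8352.0 km = 8.3520×10⁶ m.
Transfer ellipse a_t = (r₁ + r₂)/2 = 5.451×10⁶ m.
At r₁: circular v_c1 = √(μ/r₁) = 2940 m/s; transfer-periherm v_p = √[μ(2/r₁ − 1/a_t)] = 3639 m/s.
Δv₁ = v_p − v_c1 = 699.2 m/s.

Δv ≈ 699 m/s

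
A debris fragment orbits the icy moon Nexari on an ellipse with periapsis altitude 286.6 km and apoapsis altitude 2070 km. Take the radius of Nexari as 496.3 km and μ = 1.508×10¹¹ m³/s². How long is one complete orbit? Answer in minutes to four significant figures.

r_p = 496.3 + 286.6 = 782.90 km = 7.8290×10⁵ m.
r_a = 496.3 + 2070 = 2566.3 km = 2.5663×10⁶ m.
Semi-major axis a = (r_p + r_a)/2 = (782.90 + 2566.3)/2 = 1674.6 km = 1.675×10⁶ m.
By Kepler's third law T = 2π√(a³/μ) = 2π × 5.580×10³ = 3.506×10⁴ s.
= 584.4 minutes.

T ≈ 584.4 minutes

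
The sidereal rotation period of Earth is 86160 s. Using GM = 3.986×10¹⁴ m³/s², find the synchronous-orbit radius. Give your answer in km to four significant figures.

A synchronous orbit has period T, so by Kepler's third law a = (μT²/4π²)^(1/3).
μT²/4π² = 3.986×10¹⁴ × (8.616×10⁴)² / 39.48 = 7.495×10²² m³.
a = 4.216×10⁷ m = 42163 km.

r_sync ≈ 42160 km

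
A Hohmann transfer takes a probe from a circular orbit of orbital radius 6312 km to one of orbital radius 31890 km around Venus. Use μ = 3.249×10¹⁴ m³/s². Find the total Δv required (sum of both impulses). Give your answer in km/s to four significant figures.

r₁ = 6312 km = 6.312×10⁶ m.
r₂ = 31890 km = 3.189×10⁷ m.
Transfer ellipse a_t = (r₁ + r₂)/2 = 1.910×10⁷ m.
At r₁: circular v_c1 = √(μ/r₁) = 7174 m/s; transfer-periapsis v_p = √[μ(2/r₁ − 1/a_t)] = 9270 m/s.
Δv₁ = v_p − v_c1 = 2096 m/s.
At r₂: circular v_c2 = √(μ/r₂) = 3192 m/s; transfer-apoapsis v_a = √[μ(2/r₂ − 1/a_t)] = 1835 m/s.
Δv₂ = v_c2 − v_a = 1357 m/s.
Total Δv = Δv₁ + Δv₂ = 3453 m/s = 3.453 km/s.

Δv_total ≈ 3.453 km/s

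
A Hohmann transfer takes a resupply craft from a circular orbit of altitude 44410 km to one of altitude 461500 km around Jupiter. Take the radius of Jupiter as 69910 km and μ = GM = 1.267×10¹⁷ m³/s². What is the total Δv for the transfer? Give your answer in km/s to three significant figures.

Δv_total ≈ 15.7 km/s

r₁ = 69910 + 44410 = 114320 km = 1.1432×10⁸ m.
r₂ = 69910 + 461500 = 531410 km = 5.3141×10⁸ m.
Transfer ellipse a_t = (r₁ + r₂)/2 = 3.229×10⁸ m.
At r₁: circular v_c1 = √(μ/r₁) = 33290 m/s; transfer-perijove v_p = √[μ(2/r₁ − 1/a_t)] = 42710 m/s.
Δv₁ = v_p − v_c1 = 9419 m/s.
At r₂: circular v_c2 = √(μ/r₂) = 15440 m/s; transfer-apojove v_a = √[μ(2/r₂ − 1/a_t)] = 9188 m/s.
Δv₂ = v_c2 − v_a = 6253 m/s.
Total Δv = Δv₁ + Δv₂ = 15670 m/s = 15.67 km/s.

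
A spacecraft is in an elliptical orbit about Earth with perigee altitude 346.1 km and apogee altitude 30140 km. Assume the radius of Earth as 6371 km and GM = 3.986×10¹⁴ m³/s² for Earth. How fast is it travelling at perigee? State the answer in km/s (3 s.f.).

r_p = 6371 + 346.1 = 6717.1 km = 6.7171×10⁶ m.
r_a = 6371 + 30140 = 36511 km = 3.6511×10⁷ m.
Semi-major axis a = (r_p + r_a)/2 = 21614 km = 2.161×10⁷ m.
Vis-viva: v² = μ(2/r − 1/a) = 3.986×10¹⁴ × (2.977×10⁻⁷ − 4.627×10⁻⁸) = 1.002×10⁸ m²/s².
v = 10010 m/s = 10.01 km/s.

v ≈ 10.0 km/s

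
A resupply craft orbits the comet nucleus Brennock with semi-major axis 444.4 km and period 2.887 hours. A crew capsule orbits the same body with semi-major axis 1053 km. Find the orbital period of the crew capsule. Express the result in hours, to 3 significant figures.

T₂ ≈ 10.5 hours

Kepler's third law: T² ∝ a³, so T₂ = T₁ (a₂/a₁)^(3/2).
a₂/a₁ = 2.369, (a₂/a₁)^(3/2) = 3.647.
T₂ = 2.887 × 3.647 = 10.53 hours.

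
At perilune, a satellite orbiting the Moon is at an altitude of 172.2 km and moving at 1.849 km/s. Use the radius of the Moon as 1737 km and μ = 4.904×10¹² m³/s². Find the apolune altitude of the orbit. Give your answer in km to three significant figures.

apolune altitude ≈ 2060 km

r_p = 1737 + 172.2 = 1909.2 km = 1.909×10⁶ m.
Specific energy ε = v²/2 − μ/r = -8.592×10⁵ J/kg, so a = −μ/(2ε) = 2.854×10⁶ m.
The apsides satisfy r_p + r_a = 2a, so the apolune radius is 2a − r_p = 3.798×10⁶ m = 3798.3 km.
Apolune altitude = 3798.3 − 1737 = 2061.3 km.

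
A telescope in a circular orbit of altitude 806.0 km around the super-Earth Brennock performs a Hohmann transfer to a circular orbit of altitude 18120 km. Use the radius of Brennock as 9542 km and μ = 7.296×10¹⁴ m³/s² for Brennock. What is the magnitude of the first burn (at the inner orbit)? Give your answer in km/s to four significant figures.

Δv ≈ 1.733 km/s

r₁ = 9542 + 806.0 = 10348 km = 1.0348×10⁷ m.
r₂ = 9542 + 18120 = 27662 km = 2.7662×10⁷ m.
Transfer ellipse a_t = (r₁ + r₂)/2 = 1.900×10⁷ m.
At r₁: circular v_c1 = √(μ/r₁) = 8397 m/s; transfer-periapsis v_p = √[μ(2/r₁ − 1/a_t)] = 10130 m/s.
Δv₁ = v_p − v_c1 = 1733 m/s.
= 1.733 km/s.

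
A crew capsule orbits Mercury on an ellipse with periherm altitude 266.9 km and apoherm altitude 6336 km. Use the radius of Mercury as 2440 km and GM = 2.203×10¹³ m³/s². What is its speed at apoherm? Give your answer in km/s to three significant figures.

v ≈ 1.09 km/s

r_p = 2440 + 266.9 = 2706.9 km = 2.7069×10⁶ m.
r_a = 2440 + 6336 = 8776.0 km = 8.7760×10⁶ m.
Semi-major axis a = (r_p + r_a)/2 = 5741.4 km = 5.741×10⁶ m.
Vis-viva: v² = μ(2/r − 1/a) = 2.203×10¹³ × (2.279×10⁻⁷ − 1.742×10⁻⁷) = 1.184×10⁶ m²/s².
v = 1088 m/s = 1.088 km/s.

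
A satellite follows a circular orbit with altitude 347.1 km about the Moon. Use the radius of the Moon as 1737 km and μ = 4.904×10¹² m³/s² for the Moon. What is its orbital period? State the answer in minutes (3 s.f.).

r = 1737 + 347.1 = 2084.1 km = 2.0841×10⁶ m.
Kepler's third law: T = 2π√(r³/μ) = 2π√((2.084×10⁶)³ / 4.904×10¹²).
r³/μ = 1.846×10⁶ s², so T = 2π × 1.359×10³ = 8.537×10³ s.
Converting: 8.537×10³ s ÷ 60.00 = 142.3 minutes.

T ≈ 142 minutes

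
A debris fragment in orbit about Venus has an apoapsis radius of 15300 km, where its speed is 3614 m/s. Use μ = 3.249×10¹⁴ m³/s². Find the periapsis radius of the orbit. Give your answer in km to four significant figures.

r_a = 1.530×10⁷ m.
Specific energy ε = v²/2 − μ/r = -1.470×10⁷ J/kg, so a = −μ/(2ε) = 1.105×10⁷ m.
The apsides satisfy r_p + r_a = 2a, so the periapsis radius is 2a − r_a = 6.795×10⁶ m = 6794.8 km.

periapsis radius ≈ 6795 km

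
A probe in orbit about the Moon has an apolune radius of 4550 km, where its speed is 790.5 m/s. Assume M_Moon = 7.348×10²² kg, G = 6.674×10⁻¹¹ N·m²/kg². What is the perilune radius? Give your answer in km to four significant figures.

μ = GM = 6.674×10⁻¹¹ × 7.348×10²² = 4.904×10¹² m³/s².
r_a = 4.550×10⁶ m.
Specific energy ε = v²/2 − μ/r = -7.654×10⁵ J/kg, so a = −μ/(2ε) = 3.204×10⁶ m.
The apsides satisfy r_p + r_a = 2a, so the perilune radius is 2a − r_a = 1.857×10⁶ m = 1857.4 km.

perilune radius ≈ 1857 km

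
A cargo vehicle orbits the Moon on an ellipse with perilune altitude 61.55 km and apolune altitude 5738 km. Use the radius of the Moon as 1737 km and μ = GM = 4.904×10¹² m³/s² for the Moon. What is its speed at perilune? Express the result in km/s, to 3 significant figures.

v ≈ 2.10 km/s

r_p = 1737 + 61.55 = 1798.5 km = 1.7986×10⁶ m.
r_a = 1737 + 5738 = 7475.0 km = 7.4750×10⁶ m.
Semi-major axis a = (r_p + r_a)/2 = 4636.8 km = 4.637×10⁶ m.
Vis-viva: v² = μ(2/r − 1/a) = 4.904×10¹² × (1.112×10⁻⁶ − 2.157×10⁻⁷) = 4.396×10⁶ m²/s².
v = 2097 m/s = 2.097 km/s.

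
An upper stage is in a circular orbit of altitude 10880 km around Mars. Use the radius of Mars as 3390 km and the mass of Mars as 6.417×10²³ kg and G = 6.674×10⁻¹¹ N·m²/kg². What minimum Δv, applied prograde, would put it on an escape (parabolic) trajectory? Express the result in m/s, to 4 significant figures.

μ = GM = 6.674×10⁻¹¹ × 6.417×10²³ = 4.283×10¹³ m³/s².
r = 3390 + 10880 = 14270 km = 1.4270×10⁷ m.
Circular speed v_c = √(μ/r) = 1732 m/s.
Escape speed v_esc = √(2μ/r) = √2 × v_c = 2450 m/s.
Δv = v_esc − v_c = 717.6 m/s.

Δv ≈ 717.6 m/s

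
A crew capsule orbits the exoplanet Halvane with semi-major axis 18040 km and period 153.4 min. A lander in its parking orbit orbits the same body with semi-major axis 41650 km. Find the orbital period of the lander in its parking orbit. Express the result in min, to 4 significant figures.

T₂ ≈ 538.1 min

Kepler's third law: T² ∝ a³, so T₂ = T₁ (a₂/a₁)^(3/2).
a₂/a₁ = 2.309, (a₂/a₁)^(3/2) = 3.508.
T₂ = 153.4 × 3.508 = 538.1 min.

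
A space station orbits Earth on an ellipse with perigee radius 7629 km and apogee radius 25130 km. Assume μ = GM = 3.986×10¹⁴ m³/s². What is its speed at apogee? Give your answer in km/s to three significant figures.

Semi-major axis a = (r_p + r_a)/2 = 16380 km = 1.638×10⁷ m.
Vis-viva: v² = μ(2/r − 1/a) = 3.986×10¹⁴ × (7.959×10⁻⁸ − 6.105×10⁻⁸) = 7.388×10⁶ m²/s².
v = 2718 m/s = 2.718 km/s.

v ≈ 2.72 km/s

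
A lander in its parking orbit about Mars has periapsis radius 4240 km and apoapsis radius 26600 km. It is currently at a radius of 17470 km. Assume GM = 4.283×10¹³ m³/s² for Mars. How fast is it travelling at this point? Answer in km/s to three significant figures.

Semi-major axis a = (r_p + r_a)/2 = 15420 km = 1.542×10⁷ m.
Vis-viva: v² = μ(2/r − 1/a) = 4.283×10¹³ × (1.145×10⁻⁷ − 6.485×10⁻⁸) = 2.126×10⁶ m²/s².
v = 1458 m/s = 1.458 km/s.

v ≈ 1.46 km/s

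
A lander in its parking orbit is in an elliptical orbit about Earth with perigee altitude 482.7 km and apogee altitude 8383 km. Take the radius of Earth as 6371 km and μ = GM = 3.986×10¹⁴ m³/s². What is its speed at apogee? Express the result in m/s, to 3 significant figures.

v ≈ 4140 m/s

r_p = 6371 + 482.7 = 6853.7 km = 6.8537×10⁶ m.
r_a = 6371 + 8383 = 14754 km = 1.4754×10⁷ m.
Semi-major axis a = (r_p + r_a)/2 = 10804 km = 1.080×10⁷ m.
Vis-viva: v² = μ(2/r − 1/a) = 3.986×10¹⁴ × (1.356×10⁻⁷ − 9.256×10⁻⁸) = 1.714×10⁷ m²/s².
v = 4140 m/s.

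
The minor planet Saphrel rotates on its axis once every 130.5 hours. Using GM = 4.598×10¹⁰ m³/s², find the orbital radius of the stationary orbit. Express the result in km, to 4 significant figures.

r_sync ≈ 6358 km

T = 130.5 hours = 4.698×10⁵ s.
A synchronous orbit has period T, so by Kepler's third law a = (μT²/4π²)^(1/3).
μT²/4π² = 4.598×10¹⁰ × (4.698×10⁵)² / 39.48 = 2.571×10²⁰ m³.
a = 6.358×10⁶ m = 6358.4 km.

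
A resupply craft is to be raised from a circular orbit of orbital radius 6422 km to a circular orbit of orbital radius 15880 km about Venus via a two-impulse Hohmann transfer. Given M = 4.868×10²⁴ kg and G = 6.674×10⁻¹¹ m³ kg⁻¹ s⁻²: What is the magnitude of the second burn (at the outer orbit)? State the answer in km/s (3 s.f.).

μ = GM = 6.674×10⁻¹¹ × 4.868×10²⁴ = 3.249×10¹⁴ m³/s².
r₁ = 6422 km = 6.422×10⁶ m.
r₂ = 15880 km = 1.588×10⁷ m.
Transfer ellipse a_t = (r₁ + r₂)/2 = 1.115×10⁷ m.
At r₁: circular v_c1 = √(μ/r₁) = 7113 m/s; transfer-periapsis v_p = √[μ(2/r₁ − 1/a_t)] = 8488 m/s.
At r₂: circular v_c2 = √(μ/r₂) = 4523 m/s; transfer-apoapsis v_a = √[μ(2/r₂ − 1/a_t)] = 3433 m/s.
Δv₂ = v_c2 − v_a = 1091 m/s.
= 1.091 km/s.

Δv ≈ 1.09 km/s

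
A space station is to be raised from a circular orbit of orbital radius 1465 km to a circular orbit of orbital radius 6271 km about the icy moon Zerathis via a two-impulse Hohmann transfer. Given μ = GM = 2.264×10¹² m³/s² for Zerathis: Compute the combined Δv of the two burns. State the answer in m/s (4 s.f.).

r₁ = 1465 km = 1.465×10⁶ m.
r₂ = 6271 km = 6.271×10⁶ m.
Transfer ellipse a_t = (r₁ + r₂)/2 = 3.868×10⁶ m.
At r₁: circular v_c1 = √(μ/r₁) = 1243 m/s; transfer-periapsis v_p = √[μ(2/r₁ − 1/a_t)] = 1583 m/s.
Δv₁ = v_p − v_c1 = 339.7 m/s.
At r₂: circular v_c2 = √(μ/r₂) = 600.9 m/s; transfer-apoapsis v_a = √[μ(2/r₂ − 1/a_t)] = 369.8 m/s.
Δv₂ = v_c2 − v_a = 231.1 m/s.
Total Δv = Δv₁ + Δv₂ = 570.8 m/s.

Δv_total ≈ 570.8 m/s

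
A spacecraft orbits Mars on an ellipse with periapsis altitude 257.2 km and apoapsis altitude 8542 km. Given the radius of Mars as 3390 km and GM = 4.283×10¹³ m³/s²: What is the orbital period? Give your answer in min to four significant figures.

T ≈ 347.9 min

r_p = 3390 + 257.2 = 3647.2 km = 3.6472×10⁶ m.
r_a = 3390 + 8542 = 11932 km = 1.1932×10⁷ m.
Semi-major axis a = (r_p + r_a)/2 = (3647.2 + 11932)/2 = 7789.6 km = 7.790×10⁶ m.
By Kepler's third law T = 2π√(a³/μ) = 2π × 3.322×10³ = 2.087×10⁴ s.
= 347.9 min.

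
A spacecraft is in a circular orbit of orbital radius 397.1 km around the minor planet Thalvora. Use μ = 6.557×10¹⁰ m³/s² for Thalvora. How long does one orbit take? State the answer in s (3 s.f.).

T ≈ 6140 s

r = 397.1 km = 3.971×10⁵ m.
Kepler's third law: T = 2π√(r³/μ) = 2π√((3.971×10⁵)³ / 6.557×10¹⁰).
r³/μ = 9.550×10⁵ s², so T = 2π × 9.772×10² = 6.140×10³ s.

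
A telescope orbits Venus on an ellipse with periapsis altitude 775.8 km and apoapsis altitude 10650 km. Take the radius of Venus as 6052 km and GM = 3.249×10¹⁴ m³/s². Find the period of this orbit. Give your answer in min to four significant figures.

T ≈ 234.4 min

r_p = 6052 + 775.8 = 6827.8 km = 6.8278×10⁶ m.
r_a = 6052 + 10650 = 16702 km = 1.6702×10⁷ m.
Semi-major axis a = (r_p + r_a)/2 = (6827.8 + 16702)/2 = 11765 km = 1.176×10⁷ m.
By Kepler's third law T = 2π√(a³/μ) = 2π × 2.239×10³ = 1.407×10⁴ s.
= 234.4 min.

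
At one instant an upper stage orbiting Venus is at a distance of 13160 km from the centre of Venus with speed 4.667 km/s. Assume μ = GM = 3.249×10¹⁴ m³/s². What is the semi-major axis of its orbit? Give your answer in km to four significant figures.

a ≈ 11770 km

r = 1.316×10⁷ m.
Specific orbital energy ε = v²/2 − μ/r = (4667)²/2 − 3.249×10¹⁴/1.316×10⁷ = -1.380×10⁷ J/kg.
Since ε = −μ/(2a), a = −μ/(2ε) = 1.177×10⁷ m = 11773 km.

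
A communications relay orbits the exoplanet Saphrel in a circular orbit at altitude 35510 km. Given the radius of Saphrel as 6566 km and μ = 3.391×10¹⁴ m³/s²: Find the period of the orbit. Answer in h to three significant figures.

r = 6566 + 35510 = 42076 km = 4.2076×10⁷ m.
Kepler's third law: T = 2π√(r³/μ) = 2π√((4.208×10⁷)³ / 3.391×10¹⁴).
r³/μ = 2.197×10⁸ s², so T = 2π × 1.482×10⁴ = 9.313×10⁴ s.
Converting: 9.313×10⁴ s ÷ 3600 = 25.87 h.

T ≈ 25.9 h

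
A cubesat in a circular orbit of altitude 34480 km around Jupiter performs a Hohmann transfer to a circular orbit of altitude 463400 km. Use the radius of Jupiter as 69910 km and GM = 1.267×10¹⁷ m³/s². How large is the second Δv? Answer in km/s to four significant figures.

r₁ = 69910 + 34480 = 104390 km = 1.0439×10⁸ m.
r₂ = 69910 + 463400 = 533310 km = 5.3331×10⁸ m.
Transfer ellipse a_t = (r₁ + r₂)/2 = 3.188×10⁸ m.
At r₁: circular v_c1 = √(μ/r₁) = 34840 m/s; transfer-perijove v_p = √[μ(2/r₁ − 1/a_t)] = 45060 m/s.
At r₂: circular v_c2 = √(μ/r₂) = 15410 m/s; transfer-apojove v_a = √[μ(2/r₂ − 1/a_t)] = 8819 m/s.
Δv₂ = v_c2 − v_a = 6594 m/s.
= 6.594 km/s.

Δv ≈ 6.594 km/s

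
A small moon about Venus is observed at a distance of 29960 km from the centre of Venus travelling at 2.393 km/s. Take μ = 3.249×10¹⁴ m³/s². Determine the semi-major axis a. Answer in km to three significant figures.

r = 2.996×10⁷ m.
Vis-viva rearranged: 1/a = 2/r − v²/μ = 6.676×10⁻⁸ − 1.763×10⁻⁸ = 4.913×10⁻⁸ m⁻¹.
a = 2.035×10⁷ m = 20354 km.

a ≈ 20400 km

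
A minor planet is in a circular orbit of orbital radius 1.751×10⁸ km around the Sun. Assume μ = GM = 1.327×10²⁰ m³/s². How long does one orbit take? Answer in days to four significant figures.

r = 1.751×10⁸ km = 1.751×10¹¹ m.
Kepler's third law: T = 2π√(r³/μ) = 2π√((1.751×10¹¹)³ / 1.327×10²⁰).
r³/μ = 4.046×10¹³ s², so T = 2π × 6.361×10⁶ = 3.996×10⁷ s.
Converting: 3.996×10⁷ s ÷ 86400 = 462.6 days.

T ≈ 462.6 days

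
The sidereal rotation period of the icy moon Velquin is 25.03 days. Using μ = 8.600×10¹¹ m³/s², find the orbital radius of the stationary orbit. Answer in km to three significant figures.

T = 25.03 days = 2.163×10⁶ s.
A synchronous orbit has period T, so by Kepler's third law a = (μT²/4π²)^(1/3).
μT²/4π² = 8.600×10¹¹ × (2.163×10⁶)² / 39.48 = 1.019×10²³ m³.
a = 4.670×10⁷ m = 46705 km.

r_sync ≈ 46700 km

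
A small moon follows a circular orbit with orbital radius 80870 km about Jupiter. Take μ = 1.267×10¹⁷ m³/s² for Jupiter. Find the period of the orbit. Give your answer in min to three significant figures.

r = 80870 km = 8.087×10⁷ m.
Kepler's third law: T = 2π√(r³/μ) = 2π√((8.087×10⁷)³ / 1.267×10¹⁷).
r³/μ = 4.174×10⁶ s², so T = 2π × 2.043×10³ = 1.284×10⁴ s.
Converting: 1.284×10⁴ s ÷ 60.00 = 214.0 min.

T ≈ 214 min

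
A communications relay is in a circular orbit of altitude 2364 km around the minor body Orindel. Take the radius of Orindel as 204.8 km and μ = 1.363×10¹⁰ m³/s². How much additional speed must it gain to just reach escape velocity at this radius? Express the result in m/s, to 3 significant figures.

Δv ≈ 30.2 m/s

r = 204.8 + 2364 = 2568.8 km = 2.5688×10⁶ m.
Circular speed v_c = √(μ/r) = 72.84 m/s.
Escape speed v_esc = √(2μ/r) = √2 × v_c = 103.0 m/s.
Δv = v_esc − v_c = 30.17 m/s.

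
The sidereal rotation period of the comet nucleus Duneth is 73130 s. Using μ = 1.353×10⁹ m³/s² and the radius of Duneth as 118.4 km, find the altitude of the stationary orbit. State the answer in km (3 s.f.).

h_sync ≈ 450 km

A synchronous orbit has period T, so by Kepler's third law a = (μT²/4π²)^(1/3).
μT²/4π² = 1.353×10⁹ × (7.313×10⁴)² / 39.48 = 1.833×10¹⁷ m³.
a = 5.680×10⁵ m = 568.04 km.
Altitude h = a − R = 568.04 − 118.4 = 449.64 km.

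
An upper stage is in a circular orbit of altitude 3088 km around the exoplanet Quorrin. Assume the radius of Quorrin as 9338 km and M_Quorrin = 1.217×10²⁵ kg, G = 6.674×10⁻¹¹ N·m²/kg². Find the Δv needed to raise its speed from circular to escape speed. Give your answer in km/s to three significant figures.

Δv ≈ 3.35 km/s

μ = GM = 6.674×10⁻¹¹ × 1.217×10²⁵ = 8.122×10¹⁴ m³/s².
r = 9338 + 3088 = 12426 km = 1.2426×10⁷ m.
Circular speed v_c = √(μ/r) = 8085 m/s.
Escape speed v_esc = √(2μ/r) = √2 × v_c = 11430 m/s.
Δv = v_esc − v_c = 3349 m/s = 3.349 km/s.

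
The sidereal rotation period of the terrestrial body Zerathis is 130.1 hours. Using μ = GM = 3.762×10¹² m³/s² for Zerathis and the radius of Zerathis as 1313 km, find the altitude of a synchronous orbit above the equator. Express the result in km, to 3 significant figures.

h_sync ≈ 26200 km

T = 130.1 hours = 4.684×10⁵ s.
A synchronous orbit has period T, so by Kepler's third law a = (μT²/4π²)^(1/3).
μT²/4π² = 3.762×10¹² × (4.684×10⁵)² / 39.48 = 2.090×10²² m³.
a = 2.755×10⁷ m = 27547 km.
Altitude h = a − R = 27547 − 1313 = 26234 km.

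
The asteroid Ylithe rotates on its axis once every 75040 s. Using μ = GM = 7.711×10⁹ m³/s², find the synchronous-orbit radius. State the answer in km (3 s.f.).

r_sync ≈ 1030 km

A synchronous orbit has period T, so by Kepler's third law a = (μT²/4π²)^(1/3).
μT²/4π² = 7.711×10⁹ × (7.504×10⁴)² / 39.48 = 1.100×10¹⁸ m³.
a = 1.032×10⁶ m = 1032.2 km.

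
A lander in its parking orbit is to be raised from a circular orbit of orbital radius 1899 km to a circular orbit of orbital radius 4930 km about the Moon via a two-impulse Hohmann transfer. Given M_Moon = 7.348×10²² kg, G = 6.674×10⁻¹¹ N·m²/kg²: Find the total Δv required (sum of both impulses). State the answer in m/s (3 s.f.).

μ = GM = 6.674×10⁻¹¹ × 7.348×10²² = 4.904×10¹² m³/s².
r₁ = 1899 km = 1.899×10⁶ m.
r₂ = 4930 km = 4.930×10⁶ m.
Transfer ellipse a_t = (r₁ + r₂)/2 = 3.414×10⁶ m.
At r₁: circular v_c1 = √(μ/r₁) = 1607 m/s; transfer-perilune v_p = √[μ(2/r₁ − 1/a_t)] = 1931 m/s.
Δv₁ = v_p − v_c1 = 324.0 m/s.
At r₂: circular v_c2 = √(μ/r₂) = 997.4 m/s; transfer-apolune v_a = √[μ(2/r₂ − 1/a_t)] = 743.8 m/s.
Δv₂ = v_c2 − v_a = 253.6 m/s.
Total Δv = Δv₁ + Δv₂ = 577.5 m/s.

Δv_total ≈ 578 m/s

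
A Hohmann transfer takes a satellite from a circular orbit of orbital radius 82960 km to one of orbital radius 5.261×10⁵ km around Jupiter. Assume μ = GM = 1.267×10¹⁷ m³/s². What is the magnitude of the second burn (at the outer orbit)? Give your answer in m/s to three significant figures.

r₁ = 82960 km = 8.296×10⁷ m.
r₂ = 5.261×10⁵ km = 5.261×10⁸ m.
Transfer ellipse a_t = (r₁ + r₂)/2 = 3.045×10⁸ m.
At r₁: circular v_c1 = √(μ/r₁) = 39080 m/s; transfer-perijove v_p = √[μ(2/r₁ − 1/a_t)] = 51370 m/s.
At r₂: circular v_c2 = √(μ/r₂) = 15520 m/s; transfer-apojove v_a = √[μ(2/r₂ − 1/a_t)] = 8100 m/s.
Δv₂ = v_c2 − v_a = 7419 m/s.

Δv ≈ 7420 m/s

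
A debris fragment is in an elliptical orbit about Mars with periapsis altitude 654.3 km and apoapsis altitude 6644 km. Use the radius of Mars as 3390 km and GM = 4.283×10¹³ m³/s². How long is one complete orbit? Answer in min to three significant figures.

r_p = 3390 + 654.3 = 4044.3 km = 4.0443×10⁶ m.
r_a = 3390 + 6644 = 10034 km = 1.0034×10⁷ m.
Semi-major axis a = (r_p + r_a)/2 = (4044.3 + 10034)/2 = 7039.1 km = 7.039×10⁶ m.
By Kepler's third law T = 2π√(a³/μ) = 2π × 2.854×10³ = 1.793×10⁴ s.
= 298.8 min.

T ≈ 299 min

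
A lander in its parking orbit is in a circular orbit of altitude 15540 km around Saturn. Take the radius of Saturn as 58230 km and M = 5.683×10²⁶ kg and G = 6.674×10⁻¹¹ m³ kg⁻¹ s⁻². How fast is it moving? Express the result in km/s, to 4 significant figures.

v ≈ 22.67 km/s

μ = GM = 6.674×10⁻¹¹ × 5.683×10²⁶ = 3.793×10¹⁶ m³/s².
r = 58230 + 15540 = 73770 km = 7.3770×10⁷ m.
For a circular orbit v = √(μ/r) = √(3.793×10¹⁶ / 7.377×10⁷) = √(5.141×10⁸) = 22670 m/s.
That is 22.67 km/s.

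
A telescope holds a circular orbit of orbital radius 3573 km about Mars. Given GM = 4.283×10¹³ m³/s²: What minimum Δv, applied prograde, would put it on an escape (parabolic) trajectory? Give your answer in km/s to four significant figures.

Δv ≈ 1.434 km/s

r = 3573 km = 3.573×10⁶ m.
Circular speed v_c = √(μ/r) = 3462 m/s.
Escape speed v_esc = √(2μ/r) = √2 × v_c = 4896 m/s.
Δv = v_esc − v_c = 1434 m/s = 1.434 km/s.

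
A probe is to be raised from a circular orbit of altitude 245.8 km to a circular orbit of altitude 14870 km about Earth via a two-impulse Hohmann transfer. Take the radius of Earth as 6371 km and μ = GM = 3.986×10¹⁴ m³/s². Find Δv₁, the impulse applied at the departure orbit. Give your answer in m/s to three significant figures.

r₁ = 6371 + 245.8 = 6616.8 km = 6.6168×10⁶ m.
r₂ = 6371 + 14870 = 21241 km = 2.1241×10⁷ m.
Transfer ellipse a_t = (r₁ + r₂)/2 = 1.393×10⁷ m.
At r₁: circular v_c1 = √(μ/r₁) = 7761 m/s; transfer-perigee v_p = √[μ(2/r₁ − 1/a_t)] = 9585 m/s.
Δv₁ = v_p − v_c1 = 1823 m/s.

Δv ≈ 1820 m/s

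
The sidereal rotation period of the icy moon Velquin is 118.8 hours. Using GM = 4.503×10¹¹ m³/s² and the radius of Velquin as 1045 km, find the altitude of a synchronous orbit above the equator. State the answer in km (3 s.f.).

T = 118.8 hours = 4.277×10⁵ s.
A synchronous orbit has period T, so by Kepler's third law a = (μT²/4π²)^(1/3).
μT²/4π² = 4.503×10¹¹ × (4.277×10⁵)² / 39.48 = 2.086×10²¹ m³.
a = 1.278×10⁷ m = 12778 km.
Altitude h = a − R = 12778 − 1045 = 11733 km.

h_sync ≈ 11700 km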